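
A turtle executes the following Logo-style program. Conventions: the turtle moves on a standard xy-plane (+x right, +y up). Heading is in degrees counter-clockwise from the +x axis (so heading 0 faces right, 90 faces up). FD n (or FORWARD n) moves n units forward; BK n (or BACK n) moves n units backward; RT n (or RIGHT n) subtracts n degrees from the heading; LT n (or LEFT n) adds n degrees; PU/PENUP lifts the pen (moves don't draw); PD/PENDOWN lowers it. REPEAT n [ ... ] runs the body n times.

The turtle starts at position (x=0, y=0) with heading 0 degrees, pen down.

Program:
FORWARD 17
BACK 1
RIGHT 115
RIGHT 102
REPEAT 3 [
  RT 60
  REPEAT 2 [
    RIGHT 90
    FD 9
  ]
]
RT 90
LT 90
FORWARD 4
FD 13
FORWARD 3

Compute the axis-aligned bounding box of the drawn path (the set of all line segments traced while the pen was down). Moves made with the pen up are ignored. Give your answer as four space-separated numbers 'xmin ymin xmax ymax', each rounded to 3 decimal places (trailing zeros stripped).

Executing turtle program step by step:
Start: pos=(0,0), heading=0, pen down
FD 17: (0,0) -> (17,0) [heading=0, draw]
BK 1: (17,0) -> (16,0) [heading=0, draw]
RT 115: heading 0 -> 245
RT 102: heading 245 -> 143
REPEAT 3 [
  -- iteration 1/3 --
  RT 60: heading 143 -> 83
  REPEAT 2 [
    -- iteration 1/2 --
    RT 90: heading 83 -> 353
    FD 9: (16,0) -> (24.933,-1.097) [heading=353, draw]
    -- iteration 2/2 --
    RT 90: heading 353 -> 263
    FD 9: (24.933,-1.097) -> (23.836,-10.03) [heading=263, draw]
  ]
  -- iteration 2/3 --
  RT 60: heading 263 -> 203
  REPEAT 2 [
    -- iteration 1/2 --
    RT 90: heading 203 -> 113
    FD 9: (23.836,-10.03) -> (20.32,-1.745) [heading=113, draw]
    -- iteration 2/2 --
    RT 90: heading 113 -> 23
    FD 9: (20.32,-1.745) -> (28.604,1.771) [heading=23, draw]
  ]
  -- iteration 3/3 --
  RT 60: heading 23 -> 323
  REPEAT 2 [
    -- iteration 1/2 --
    RT 90: heading 323 -> 233
    FD 9: (28.604,1.771) -> (23.188,-5.416) [heading=233, draw]
    -- iteration 2/2 --
    RT 90: heading 233 -> 143
    FD 9: (23.188,-5.416) -> (16,0) [heading=143, draw]
  ]
]
RT 90: heading 143 -> 53
LT 90: heading 53 -> 143
FD 4: (16,0) -> (12.805,2.407) [heading=143, draw]
FD 13: (12.805,2.407) -> (2.423,10.231) [heading=143, draw]
FD 3: (2.423,10.231) -> (0.027,12.036) [heading=143, draw]
Final: pos=(0.027,12.036), heading=143, 11 segment(s) drawn

Segment endpoints: x in {0, 0.027, 2.423, 12.805, 16, 16, 17, 20.32, 23.188, 23.836, 24.933, 28.604}, y in {-10.03, -5.416, -1.745, -1.097, 0, 0, 1.771, 2.407, 10.231, 12.036}
xmin=0, ymin=-10.03, xmax=28.604, ymax=12.036

Answer: 0 -10.03 28.604 12.036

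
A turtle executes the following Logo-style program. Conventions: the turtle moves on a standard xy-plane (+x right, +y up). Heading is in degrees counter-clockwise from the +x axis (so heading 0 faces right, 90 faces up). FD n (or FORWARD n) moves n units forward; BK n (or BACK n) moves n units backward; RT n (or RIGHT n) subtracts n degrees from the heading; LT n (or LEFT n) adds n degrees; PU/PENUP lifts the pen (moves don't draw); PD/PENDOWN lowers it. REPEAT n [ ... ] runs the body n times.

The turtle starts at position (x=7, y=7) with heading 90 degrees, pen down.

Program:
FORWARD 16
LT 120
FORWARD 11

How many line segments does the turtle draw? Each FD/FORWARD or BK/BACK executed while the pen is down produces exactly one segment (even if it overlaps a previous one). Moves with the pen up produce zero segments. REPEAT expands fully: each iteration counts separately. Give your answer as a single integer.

Answer: 2

Derivation:
Executing turtle program step by step:
Start: pos=(7,7), heading=90, pen down
FD 16: (7,7) -> (7,23) [heading=90, draw]
LT 120: heading 90 -> 210
FD 11: (7,23) -> (-2.526,17.5) [heading=210, draw]
Final: pos=(-2.526,17.5), heading=210, 2 segment(s) drawn
Segments drawn: 2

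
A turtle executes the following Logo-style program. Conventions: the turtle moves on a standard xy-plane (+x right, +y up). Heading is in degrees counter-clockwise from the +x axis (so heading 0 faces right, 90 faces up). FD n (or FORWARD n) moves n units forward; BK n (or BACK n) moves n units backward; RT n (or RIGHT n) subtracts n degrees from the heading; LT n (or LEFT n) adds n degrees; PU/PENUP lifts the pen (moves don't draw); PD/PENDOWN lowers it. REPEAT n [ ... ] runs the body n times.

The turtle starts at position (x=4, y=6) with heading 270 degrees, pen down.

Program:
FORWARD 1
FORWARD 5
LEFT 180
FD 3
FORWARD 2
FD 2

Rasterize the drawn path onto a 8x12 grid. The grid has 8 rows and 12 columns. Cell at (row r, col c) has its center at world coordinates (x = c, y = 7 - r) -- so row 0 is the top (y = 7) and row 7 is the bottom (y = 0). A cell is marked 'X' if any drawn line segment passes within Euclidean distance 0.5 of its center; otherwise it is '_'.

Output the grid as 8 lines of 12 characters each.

Answer: ____X_______
____X_______
____X_______
____X_______
____X_______
____X_______
____X_______
____X_______

Derivation:
Segment 0: (4,6) -> (4,5)
Segment 1: (4,5) -> (4,0)
Segment 2: (4,0) -> (4,3)
Segment 3: (4,3) -> (4,5)
Segment 4: (4,5) -> (4,7)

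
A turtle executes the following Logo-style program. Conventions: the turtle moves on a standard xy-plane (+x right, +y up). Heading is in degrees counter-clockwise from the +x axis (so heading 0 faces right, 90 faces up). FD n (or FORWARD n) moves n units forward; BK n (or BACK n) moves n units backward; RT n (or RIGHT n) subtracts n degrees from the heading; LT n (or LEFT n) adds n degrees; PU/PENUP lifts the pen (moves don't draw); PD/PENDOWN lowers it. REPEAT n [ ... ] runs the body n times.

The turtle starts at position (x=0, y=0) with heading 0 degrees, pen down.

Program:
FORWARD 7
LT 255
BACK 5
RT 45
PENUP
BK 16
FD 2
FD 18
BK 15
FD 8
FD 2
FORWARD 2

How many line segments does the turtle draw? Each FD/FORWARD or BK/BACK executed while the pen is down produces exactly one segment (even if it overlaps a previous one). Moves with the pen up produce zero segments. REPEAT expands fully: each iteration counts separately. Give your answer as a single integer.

Answer: 2

Derivation:
Executing turtle program step by step:
Start: pos=(0,0), heading=0, pen down
FD 7: (0,0) -> (7,0) [heading=0, draw]
LT 255: heading 0 -> 255
BK 5: (7,0) -> (8.294,4.83) [heading=255, draw]
RT 45: heading 255 -> 210
PU: pen up
BK 16: (8.294,4.83) -> (22.151,12.83) [heading=210, move]
FD 2: (22.151,12.83) -> (20.418,11.83) [heading=210, move]
FD 18: (20.418,11.83) -> (4.83,2.83) [heading=210, move]
BK 15: (4.83,2.83) -> (17.82,10.33) [heading=210, move]
FD 8: (17.82,10.33) -> (10.892,6.33) [heading=210, move]
FD 2: (10.892,6.33) -> (9.16,5.33) [heading=210, move]
FD 2: (9.16,5.33) -> (7.428,4.33) [heading=210, move]
Final: pos=(7.428,4.33), heading=210, 2 segment(s) drawn
Segments drawn: 2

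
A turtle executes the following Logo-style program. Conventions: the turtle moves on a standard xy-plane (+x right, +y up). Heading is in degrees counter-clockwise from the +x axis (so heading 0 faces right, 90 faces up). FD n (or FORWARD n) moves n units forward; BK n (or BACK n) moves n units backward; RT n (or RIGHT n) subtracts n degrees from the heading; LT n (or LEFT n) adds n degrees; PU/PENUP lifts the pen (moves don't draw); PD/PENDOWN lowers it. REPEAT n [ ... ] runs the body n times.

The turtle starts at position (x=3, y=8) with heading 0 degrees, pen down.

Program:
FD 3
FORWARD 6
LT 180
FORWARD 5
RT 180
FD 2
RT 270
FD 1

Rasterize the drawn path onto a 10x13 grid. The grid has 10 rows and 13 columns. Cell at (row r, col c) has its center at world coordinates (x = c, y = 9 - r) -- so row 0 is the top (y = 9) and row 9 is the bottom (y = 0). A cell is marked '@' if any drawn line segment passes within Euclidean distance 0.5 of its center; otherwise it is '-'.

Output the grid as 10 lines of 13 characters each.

Segment 0: (3,8) -> (6,8)
Segment 1: (6,8) -> (12,8)
Segment 2: (12,8) -> (7,8)
Segment 3: (7,8) -> (9,8)
Segment 4: (9,8) -> (9,9)

Answer: ---------@---
---@@@@@@@@@@
-------------
-------------
-------------
-------------
-------------
-------------
-------------
-------------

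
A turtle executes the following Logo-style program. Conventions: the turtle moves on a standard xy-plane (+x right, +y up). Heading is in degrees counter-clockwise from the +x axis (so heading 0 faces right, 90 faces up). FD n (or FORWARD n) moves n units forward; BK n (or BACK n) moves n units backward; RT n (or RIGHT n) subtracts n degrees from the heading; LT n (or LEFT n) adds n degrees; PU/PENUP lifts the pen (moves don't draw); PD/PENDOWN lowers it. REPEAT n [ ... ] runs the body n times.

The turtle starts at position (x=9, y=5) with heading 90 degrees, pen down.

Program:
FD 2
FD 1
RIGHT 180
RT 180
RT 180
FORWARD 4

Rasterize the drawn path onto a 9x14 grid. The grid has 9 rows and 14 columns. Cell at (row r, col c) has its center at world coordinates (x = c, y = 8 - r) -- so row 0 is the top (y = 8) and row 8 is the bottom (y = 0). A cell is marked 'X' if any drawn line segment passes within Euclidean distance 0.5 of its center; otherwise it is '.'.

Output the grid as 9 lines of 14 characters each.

Answer: .........X....
.........X....
.........X....
.........X....
.........X....
..............
..............
..............
..............

Derivation:
Segment 0: (9,5) -> (9,7)
Segment 1: (9,7) -> (9,8)
Segment 2: (9,8) -> (9,4)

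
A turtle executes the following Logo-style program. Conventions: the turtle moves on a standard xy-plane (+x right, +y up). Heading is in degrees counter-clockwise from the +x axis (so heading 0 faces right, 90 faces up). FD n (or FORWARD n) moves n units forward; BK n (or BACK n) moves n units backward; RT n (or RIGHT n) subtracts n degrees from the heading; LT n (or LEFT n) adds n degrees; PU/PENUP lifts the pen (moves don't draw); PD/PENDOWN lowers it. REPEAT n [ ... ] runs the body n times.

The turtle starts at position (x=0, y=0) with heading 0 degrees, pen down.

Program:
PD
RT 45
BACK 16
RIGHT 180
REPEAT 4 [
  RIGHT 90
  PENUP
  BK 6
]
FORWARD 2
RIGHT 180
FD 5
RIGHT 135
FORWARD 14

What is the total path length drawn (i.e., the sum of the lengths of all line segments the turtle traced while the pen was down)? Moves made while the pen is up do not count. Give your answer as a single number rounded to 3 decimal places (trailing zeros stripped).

Executing turtle program step by step:
Start: pos=(0,0), heading=0, pen down
PD: pen down
RT 45: heading 0 -> 315
BK 16: (0,0) -> (-11.314,11.314) [heading=315, draw]
RT 180: heading 315 -> 135
REPEAT 4 [
  -- iteration 1/4 --
  RT 90: heading 135 -> 45
  PU: pen up
  BK 6: (-11.314,11.314) -> (-15.556,7.071) [heading=45, move]
  -- iteration 2/4 --
  RT 90: heading 45 -> 315
  PU: pen up
  BK 6: (-15.556,7.071) -> (-19.799,11.314) [heading=315, move]
  -- iteration 3/4 --
  RT 90: heading 315 -> 225
  PU: pen up
  BK 6: (-19.799,11.314) -> (-15.556,15.556) [heading=225, move]
  -- iteration 4/4 --
  RT 90: heading 225 -> 135
  PU: pen up
  BK 6: (-15.556,15.556) -> (-11.314,11.314) [heading=135, move]
]
FD 2: (-11.314,11.314) -> (-12.728,12.728) [heading=135, move]
RT 180: heading 135 -> 315
FD 5: (-12.728,12.728) -> (-9.192,9.192) [heading=315, move]
RT 135: heading 315 -> 180
FD 14: (-9.192,9.192) -> (-23.192,9.192) [heading=180, move]
Final: pos=(-23.192,9.192), heading=180, 1 segment(s) drawn

Segment lengths:
  seg 1: (0,0) -> (-11.314,11.314), length = 16
Total = 16

Answer: 16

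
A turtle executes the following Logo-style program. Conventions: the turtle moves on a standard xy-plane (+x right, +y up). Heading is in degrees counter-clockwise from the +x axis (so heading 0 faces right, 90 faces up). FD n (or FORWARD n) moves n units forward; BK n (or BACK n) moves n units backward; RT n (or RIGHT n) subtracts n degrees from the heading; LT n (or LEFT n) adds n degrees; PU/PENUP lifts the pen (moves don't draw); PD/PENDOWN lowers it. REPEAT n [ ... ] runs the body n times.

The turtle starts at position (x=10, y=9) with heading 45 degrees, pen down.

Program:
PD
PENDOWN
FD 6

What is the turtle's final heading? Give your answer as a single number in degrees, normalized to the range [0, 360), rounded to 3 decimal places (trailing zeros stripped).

Executing turtle program step by step:
Start: pos=(10,9), heading=45, pen down
PD: pen down
PD: pen down
FD 6: (10,9) -> (14.243,13.243) [heading=45, draw]
Final: pos=(14.243,13.243), heading=45, 1 segment(s) drawn

Answer: 45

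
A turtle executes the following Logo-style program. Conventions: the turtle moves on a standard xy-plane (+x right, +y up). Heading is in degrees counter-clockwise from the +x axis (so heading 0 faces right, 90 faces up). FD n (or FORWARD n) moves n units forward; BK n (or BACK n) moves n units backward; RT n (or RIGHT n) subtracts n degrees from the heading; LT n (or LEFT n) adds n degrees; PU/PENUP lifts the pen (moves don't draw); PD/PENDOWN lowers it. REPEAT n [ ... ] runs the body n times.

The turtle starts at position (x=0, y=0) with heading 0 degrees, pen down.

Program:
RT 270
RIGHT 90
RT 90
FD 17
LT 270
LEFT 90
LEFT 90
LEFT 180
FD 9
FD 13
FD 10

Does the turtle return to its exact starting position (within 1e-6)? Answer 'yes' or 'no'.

Executing turtle program step by step:
Start: pos=(0,0), heading=0, pen down
RT 270: heading 0 -> 90
RT 90: heading 90 -> 0
RT 90: heading 0 -> 270
FD 17: (0,0) -> (0,-17) [heading=270, draw]
LT 270: heading 270 -> 180
LT 90: heading 180 -> 270
LT 90: heading 270 -> 0
LT 180: heading 0 -> 180
FD 9: (0,-17) -> (-9,-17) [heading=180, draw]
FD 13: (-9,-17) -> (-22,-17) [heading=180, draw]
FD 10: (-22,-17) -> (-32,-17) [heading=180, draw]
Final: pos=(-32,-17), heading=180, 4 segment(s) drawn

Start position: (0, 0)
Final position: (-32, -17)
Distance = 36.235; >= 1e-6 -> NOT closed

Answer: no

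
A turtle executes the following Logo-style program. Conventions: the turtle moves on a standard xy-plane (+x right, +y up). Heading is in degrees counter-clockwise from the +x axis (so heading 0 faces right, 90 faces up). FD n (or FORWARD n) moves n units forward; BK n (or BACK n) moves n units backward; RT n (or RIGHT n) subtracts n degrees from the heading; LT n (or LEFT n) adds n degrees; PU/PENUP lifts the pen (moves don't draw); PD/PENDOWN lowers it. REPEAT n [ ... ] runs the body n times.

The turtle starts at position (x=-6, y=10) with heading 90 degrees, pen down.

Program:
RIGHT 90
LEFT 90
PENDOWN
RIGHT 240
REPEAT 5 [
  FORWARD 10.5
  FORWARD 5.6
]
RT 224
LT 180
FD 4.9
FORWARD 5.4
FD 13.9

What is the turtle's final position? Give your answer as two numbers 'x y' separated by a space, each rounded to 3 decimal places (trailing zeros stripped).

Answer: -99.196 -24.395

Derivation:
Executing turtle program step by step:
Start: pos=(-6,10), heading=90, pen down
RT 90: heading 90 -> 0
LT 90: heading 0 -> 90
PD: pen down
RT 240: heading 90 -> 210
REPEAT 5 [
  -- iteration 1/5 --
  FD 10.5: (-6,10) -> (-15.093,4.75) [heading=210, draw]
  FD 5.6: (-15.093,4.75) -> (-19.943,1.95) [heading=210, draw]
  -- iteration 2/5 --
  FD 10.5: (-19.943,1.95) -> (-29.036,-3.3) [heading=210, draw]
  FD 5.6: (-29.036,-3.3) -> (-33.886,-6.1) [heading=210, draw]
  -- iteration 3/5 --
  FD 10.5: (-33.886,-6.1) -> (-42.979,-11.35) [heading=210, draw]
  FD 5.6: (-42.979,-11.35) -> (-47.829,-14.15) [heading=210, draw]
  -- iteration 4/5 --
  FD 10.5: (-47.829,-14.15) -> (-56.922,-19.4) [heading=210, draw]
  FD 5.6: (-56.922,-19.4) -> (-61.772,-22.2) [heading=210, draw]
  -- iteration 5/5 --
  FD 10.5: (-61.772,-22.2) -> (-70.865,-27.45) [heading=210, draw]
  FD 5.6: (-70.865,-27.45) -> (-75.715,-30.25) [heading=210, draw]
]
RT 224: heading 210 -> 346
LT 180: heading 346 -> 166
FD 4.9: (-75.715,-30.25) -> (-80.469,-29.065) [heading=166, draw]
FD 5.4: (-80.469,-29.065) -> (-85.709,-27.758) [heading=166, draw]
FD 13.9: (-85.709,-27.758) -> (-99.196,-24.395) [heading=166, draw]
Final: pos=(-99.196,-24.395), heading=166, 13 segment(s) drawn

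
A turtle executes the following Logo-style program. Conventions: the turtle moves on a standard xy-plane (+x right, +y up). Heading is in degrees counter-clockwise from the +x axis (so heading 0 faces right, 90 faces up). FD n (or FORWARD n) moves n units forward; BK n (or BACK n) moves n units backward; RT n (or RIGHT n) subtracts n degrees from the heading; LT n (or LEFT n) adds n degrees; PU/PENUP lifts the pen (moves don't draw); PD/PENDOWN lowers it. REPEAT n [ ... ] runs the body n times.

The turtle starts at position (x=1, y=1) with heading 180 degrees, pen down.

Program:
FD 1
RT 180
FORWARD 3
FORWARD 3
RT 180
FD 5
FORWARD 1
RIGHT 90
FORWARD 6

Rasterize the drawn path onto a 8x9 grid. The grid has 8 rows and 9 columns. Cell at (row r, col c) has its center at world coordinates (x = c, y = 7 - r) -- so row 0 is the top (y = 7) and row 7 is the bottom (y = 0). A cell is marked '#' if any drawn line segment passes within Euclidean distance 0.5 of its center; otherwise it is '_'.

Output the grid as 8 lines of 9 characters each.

Segment 0: (1,1) -> (0,1)
Segment 1: (0,1) -> (3,1)
Segment 2: (3,1) -> (6,1)
Segment 3: (6,1) -> (1,1)
Segment 4: (1,1) -> (0,1)
Segment 5: (0,1) -> (-0,7)

Answer: #________
#________
#________
#________
#________
#________
#######__
_________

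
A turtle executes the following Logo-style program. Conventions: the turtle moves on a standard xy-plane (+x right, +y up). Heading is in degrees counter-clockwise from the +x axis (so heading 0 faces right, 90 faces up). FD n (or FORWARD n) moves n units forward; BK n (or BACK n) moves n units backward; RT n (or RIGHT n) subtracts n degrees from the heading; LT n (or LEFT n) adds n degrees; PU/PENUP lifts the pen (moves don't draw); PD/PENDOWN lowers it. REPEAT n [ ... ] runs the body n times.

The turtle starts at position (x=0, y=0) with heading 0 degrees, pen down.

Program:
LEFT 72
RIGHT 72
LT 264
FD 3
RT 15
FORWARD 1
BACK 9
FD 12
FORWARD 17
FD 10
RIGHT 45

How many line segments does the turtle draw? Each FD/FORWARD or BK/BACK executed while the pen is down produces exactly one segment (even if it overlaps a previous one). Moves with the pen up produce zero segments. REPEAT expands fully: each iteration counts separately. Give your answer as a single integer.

Answer: 6

Derivation:
Executing turtle program step by step:
Start: pos=(0,0), heading=0, pen down
LT 72: heading 0 -> 72
RT 72: heading 72 -> 0
LT 264: heading 0 -> 264
FD 3: (0,0) -> (-0.314,-2.984) [heading=264, draw]
RT 15: heading 264 -> 249
FD 1: (-0.314,-2.984) -> (-0.672,-3.917) [heading=249, draw]
BK 9: (-0.672,-3.917) -> (2.553,4.485) [heading=249, draw]
FD 12: (2.553,4.485) -> (-1.747,-6.718) [heading=249, draw]
FD 17: (-1.747,-6.718) -> (-7.839,-22.589) [heading=249, draw]
FD 10: (-7.839,-22.589) -> (-11.423,-31.925) [heading=249, draw]
RT 45: heading 249 -> 204
Final: pos=(-11.423,-31.925), heading=204, 6 segment(s) drawn
Segments drawn: 6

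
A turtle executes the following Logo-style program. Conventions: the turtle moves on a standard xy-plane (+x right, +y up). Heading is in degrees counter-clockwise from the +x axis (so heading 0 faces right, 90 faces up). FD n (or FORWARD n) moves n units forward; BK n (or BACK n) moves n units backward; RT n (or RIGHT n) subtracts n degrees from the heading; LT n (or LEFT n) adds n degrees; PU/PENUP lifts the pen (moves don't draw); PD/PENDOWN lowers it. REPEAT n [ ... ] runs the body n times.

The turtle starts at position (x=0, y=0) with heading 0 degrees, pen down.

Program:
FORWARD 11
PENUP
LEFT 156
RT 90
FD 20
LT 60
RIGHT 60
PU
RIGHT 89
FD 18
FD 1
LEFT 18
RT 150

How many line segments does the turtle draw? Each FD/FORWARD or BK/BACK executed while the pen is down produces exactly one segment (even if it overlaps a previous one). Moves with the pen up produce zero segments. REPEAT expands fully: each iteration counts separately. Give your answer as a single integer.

Executing turtle program step by step:
Start: pos=(0,0), heading=0, pen down
FD 11: (0,0) -> (11,0) [heading=0, draw]
PU: pen up
LT 156: heading 0 -> 156
RT 90: heading 156 -> 66
FD 20: (11,0) -> (19.135,18.271) [heading=66, move]
LT 60: heading 66 -> 126
RT 60: heading 126 -> 66
PU: pen up
RT 89: heading 66 -> 337
FD 18: (19.135,18.271) -> (35.704,11.238) [heading=337, move]
FD 1: (35.704,11.238) -> (36.624,10.847) [heading=337, move]
LT 18: heading 337 -> 355
RT 150: heading 355 -> 205
Final: pos=(36.624,10.847), heading=205, 1 segment(s) drawn
Segments drawn: 1

Answer: 1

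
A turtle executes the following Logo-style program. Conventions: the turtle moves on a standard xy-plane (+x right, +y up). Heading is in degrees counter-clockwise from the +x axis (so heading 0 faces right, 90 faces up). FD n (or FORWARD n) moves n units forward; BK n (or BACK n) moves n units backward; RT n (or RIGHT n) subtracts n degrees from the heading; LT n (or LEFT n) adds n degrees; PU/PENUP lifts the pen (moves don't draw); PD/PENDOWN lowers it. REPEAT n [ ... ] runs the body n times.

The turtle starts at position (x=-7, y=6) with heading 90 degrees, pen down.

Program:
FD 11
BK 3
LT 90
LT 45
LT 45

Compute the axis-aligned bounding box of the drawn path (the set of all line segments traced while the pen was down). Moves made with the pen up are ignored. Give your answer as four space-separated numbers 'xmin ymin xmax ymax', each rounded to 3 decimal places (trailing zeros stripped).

Answer: -7 6 -7 17

Derivation:
Executing turtle program step by step:
Start: pos=(-7,6), heading=90, pen down
FD 11: (-7,6) -> (-7,17) [heading=90, draw]
BK 3: (-7,17) -> (-7,14) [heading=90, draw]
LT 90: heading 90 -> 180
LT 45: heading 180 -> 225
LT 45: heading 225 -> 270
Final: pos=(-7,14), heading=270, 2 segment(s) drawn

Segment endpoints: x in {-7, -7}, y in {6, 14, 17}
xmin=-7, ymin=6, xmax=-7, ymax=17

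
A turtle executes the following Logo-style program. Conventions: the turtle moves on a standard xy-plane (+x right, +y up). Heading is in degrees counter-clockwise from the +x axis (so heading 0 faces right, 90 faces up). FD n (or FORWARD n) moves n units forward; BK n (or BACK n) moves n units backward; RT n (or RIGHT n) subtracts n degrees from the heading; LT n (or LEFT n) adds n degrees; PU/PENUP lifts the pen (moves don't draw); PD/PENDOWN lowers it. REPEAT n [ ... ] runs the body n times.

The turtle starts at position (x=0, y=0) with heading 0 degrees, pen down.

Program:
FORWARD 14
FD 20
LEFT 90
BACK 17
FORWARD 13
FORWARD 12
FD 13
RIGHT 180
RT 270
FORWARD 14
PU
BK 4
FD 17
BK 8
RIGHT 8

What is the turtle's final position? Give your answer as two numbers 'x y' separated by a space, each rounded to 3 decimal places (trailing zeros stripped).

Answer: 53 21

Derivation:
Executing turtle program step by step:
Start: pos=(0,0), heading=0, pen down
FD 14: (0,0) -> (14,0) [heading=0, draw]
FD 20: (14,0) -> (34,0) [heading=0, draw]
LT 90: heading 0 -> 90
BK 17: (34,0) -> (34,-17) [heading=90, draw]
FD 13: (34,-17) -> (34,-4) [heading=90, draw]
FD 12: (34,-4) -> (34,8) [heading=90, draw]
FD 13: (34,8) -> (34,21) [heading=90, draw]
RT 180: heading 90 -> 270
RT 270: heading 270 -> 0
FD 14: (34,21) -> (48,21) [heading=0, draw]
PU: pen up
BK 4: (48,21) -> (44,21) [heading=0, move]
FD 17: (44,21) -> (61,21) [heading=0, move]
BK 8: (61,21) -> (53,21) [heading=0, move]
RT 8: heading 0 -> 352
Final: pos=(53,21), heading=352, 7 segment(s) drawn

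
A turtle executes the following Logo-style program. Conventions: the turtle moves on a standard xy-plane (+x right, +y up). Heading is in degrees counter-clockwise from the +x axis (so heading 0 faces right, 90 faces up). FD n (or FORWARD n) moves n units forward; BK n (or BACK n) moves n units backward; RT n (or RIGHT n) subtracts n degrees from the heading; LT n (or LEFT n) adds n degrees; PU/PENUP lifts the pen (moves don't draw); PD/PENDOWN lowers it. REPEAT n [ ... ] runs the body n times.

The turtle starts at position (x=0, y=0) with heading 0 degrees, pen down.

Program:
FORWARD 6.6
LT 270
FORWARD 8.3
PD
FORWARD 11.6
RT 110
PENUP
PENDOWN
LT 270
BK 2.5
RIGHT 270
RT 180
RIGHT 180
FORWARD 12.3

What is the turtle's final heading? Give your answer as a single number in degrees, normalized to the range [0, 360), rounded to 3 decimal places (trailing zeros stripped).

Executing turtle program step by step:
Start: pos=(0,0), heading=0, pen down
FD 6.6: (0,0) -> (6.6,0) [heading=0, draw]
LT 270: heading 0 -> 270
FD 8.3: (6.6,0) -> (6.6,-8.3) [heading=270, draw]
PD: pen down
FD 11.6: (6.6,-8.3) -> (6.6,-19.9) [heading=270, draw]
RT 110: heading 270 -> 160
PU: pen up
PD: pen down
LT 270: heading 160 -> 70
BK 2.5: (6.6,-19.9) -> (5.745,-22.249) [heading=70, draw]
RT 270: heading 70 -> 160
RT 180: heading 160 -> 340
RT 180: heading 340 -> 160
FD 12.3: (5.745,-22.249) -> (-5.813,-18.042) [heading=160, draw]
Final: pos=(-5.813,-18.042), heading=160, 5 segment(s) drawn

Answer: 160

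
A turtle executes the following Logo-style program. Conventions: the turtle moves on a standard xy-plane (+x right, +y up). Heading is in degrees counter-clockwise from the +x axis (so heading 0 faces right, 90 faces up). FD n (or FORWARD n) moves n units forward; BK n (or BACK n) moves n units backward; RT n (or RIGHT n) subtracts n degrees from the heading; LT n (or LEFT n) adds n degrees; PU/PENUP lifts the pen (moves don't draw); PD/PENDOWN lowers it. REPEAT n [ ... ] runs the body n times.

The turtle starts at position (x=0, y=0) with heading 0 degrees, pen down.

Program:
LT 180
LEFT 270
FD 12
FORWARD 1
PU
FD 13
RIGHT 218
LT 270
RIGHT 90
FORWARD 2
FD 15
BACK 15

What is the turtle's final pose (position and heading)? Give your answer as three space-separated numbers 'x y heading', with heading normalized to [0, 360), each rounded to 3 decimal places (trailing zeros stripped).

Answer: 1.231 27.576 52

Derivation:
Executing turtle program step by step:
Start: pos=(0,0), heading=0, pen down
LT 180: heading 0 -> 180
LT 270: heading 180 -> 90
FD 12: (0,0) -> (0,12) [heading=90, draw]
FD 1: (0,12) -> (0,13) [heading=90, draw]
PU: pen up
FD 13: (0,13) -> (0,26) [heading=90, move]
RT 218: heading 90 -> 232
LT 270: heading 232 -> 142
RT 90: heading 142 -> 52
FD 2: (0,26) -> (1.231,27.576) [heading=52, move]
FD 15: (1.231,27.576) -> (10.466,39.396) [heading=52, move]
BK 15: (10.466,39.396) -> (1.231,27.576) [heading=52, move]
Final: pos=(1.231,27.576), heading=52, 2 segment(s) drawn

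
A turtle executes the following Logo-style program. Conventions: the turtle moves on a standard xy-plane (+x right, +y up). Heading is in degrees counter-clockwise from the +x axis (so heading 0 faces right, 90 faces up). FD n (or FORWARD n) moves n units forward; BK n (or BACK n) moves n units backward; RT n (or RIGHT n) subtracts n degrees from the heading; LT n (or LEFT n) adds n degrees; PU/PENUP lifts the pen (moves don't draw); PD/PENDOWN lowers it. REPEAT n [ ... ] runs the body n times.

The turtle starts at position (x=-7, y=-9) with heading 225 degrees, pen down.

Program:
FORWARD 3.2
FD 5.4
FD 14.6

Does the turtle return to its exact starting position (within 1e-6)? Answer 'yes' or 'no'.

Executing turtle program step by step:
Start: pos=(-7,-9), heading=225, pen down
FD 3.2: (-7,-9) -> (-9.263,-11.263) [heading=225, draw]
FD 5.4: (-9.263,-11.263) -> (-13.081,-15.081) [heading=225, draw]
FD 14.6: (-13.081,-15.081) -> (-23.405,-25.405) [heading=225, draw]
Final: pos=(-23.405,-25.405), heading=225, 3 segment(s) drawn

Start position: (-7, -9)
Final position: (-23.405, -25.405)
Distance = 23.2; >= 1e-6 -> NOT closed

Answer: no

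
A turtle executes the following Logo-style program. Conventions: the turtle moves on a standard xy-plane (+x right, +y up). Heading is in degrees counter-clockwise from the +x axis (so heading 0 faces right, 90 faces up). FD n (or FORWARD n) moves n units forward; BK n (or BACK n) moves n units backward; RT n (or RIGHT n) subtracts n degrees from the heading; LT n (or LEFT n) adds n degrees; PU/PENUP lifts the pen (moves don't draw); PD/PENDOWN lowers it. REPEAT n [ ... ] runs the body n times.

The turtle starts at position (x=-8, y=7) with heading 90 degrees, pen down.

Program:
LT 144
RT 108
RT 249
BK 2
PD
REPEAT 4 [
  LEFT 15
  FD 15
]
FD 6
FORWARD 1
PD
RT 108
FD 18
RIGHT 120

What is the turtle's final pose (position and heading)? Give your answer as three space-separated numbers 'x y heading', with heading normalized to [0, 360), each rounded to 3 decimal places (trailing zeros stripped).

Answer: -17.003 -57.658 69

Derivation:
Executing turtle program step by step:
Start: pos=(-8,7), heading=90, pen down
LT 144: heading 90 -> 234
RT 108: heading 234 -> 126
RT 249: heading 126 -> 237
BK 2: (-8,7) -> (-6.911,8.677) [heading=237, draw]
PD: pen down
REPEAT 4 [
  -- iteration 1/4 --
  LT 15: heading 237 -> 252
  FD 15: (-6.911,8.677) -> (-11.546,-5.589) [heading=252, draw]
  -- iteration 2/4 --
  LT 15: heading 252 -> 267
  FD 15: (-11.546,-5.589) -> (-12.331,-20.568) [heading=267, draw]
  -- iteration 3/4 --
  LT 15: heading 267 -> 282
  FD 15: (-12.331,-20.568) -> (-9.212,-35.24) [heading=282, draw]
  -- iteration 4/4 --
  LT 15: heading 282 -> 297
  FD 15: (-9.212,-35.24) -> (-2.402,-48.605) [heading=297, draw]
]
FD 6: (-2.402,-48.605) -> (0.321,-53.951) [heading=297, draw]
FD 1: (0.321,-53.951) -> (0.775,-54.842) [heading=297, draw]
PD: pen down
RT 108: heading 297 -> 189
FD 18: (0.775,-54.842) -> (-17.003,-57.658) [heading=189, draw]
RT 120: heading 189 -> 69
Final: pos=(-17.003,-57.658), heading=69, 8 segment(s) drawn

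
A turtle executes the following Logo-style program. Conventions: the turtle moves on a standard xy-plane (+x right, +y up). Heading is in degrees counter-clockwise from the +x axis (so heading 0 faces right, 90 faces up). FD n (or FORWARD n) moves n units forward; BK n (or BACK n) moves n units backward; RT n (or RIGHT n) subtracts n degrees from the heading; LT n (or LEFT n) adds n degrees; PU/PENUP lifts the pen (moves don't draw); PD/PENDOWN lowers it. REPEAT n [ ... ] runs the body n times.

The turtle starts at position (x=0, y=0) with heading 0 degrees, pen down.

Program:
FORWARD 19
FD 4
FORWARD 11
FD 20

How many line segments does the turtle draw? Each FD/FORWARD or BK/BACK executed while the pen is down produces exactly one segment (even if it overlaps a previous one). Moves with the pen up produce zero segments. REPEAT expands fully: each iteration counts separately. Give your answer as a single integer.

Answer: 4

Derivation:
Executing turtle program step by step:
Start: pos=(0,0), heading=0, pen down
FD 19: (0,0) -> (19,0) [heading=0, draw]
FD 4: (19,0) -> (23,0) [heading=0, draw]
FD 11: (23,0) -> (34,0) [heading=0, draw]
FD 20: (34,0) -> (54,0) [heading=0, draw]
Final: pos=(54,0), heading=0, 4 segment(s) drawn
Segments drawn: 4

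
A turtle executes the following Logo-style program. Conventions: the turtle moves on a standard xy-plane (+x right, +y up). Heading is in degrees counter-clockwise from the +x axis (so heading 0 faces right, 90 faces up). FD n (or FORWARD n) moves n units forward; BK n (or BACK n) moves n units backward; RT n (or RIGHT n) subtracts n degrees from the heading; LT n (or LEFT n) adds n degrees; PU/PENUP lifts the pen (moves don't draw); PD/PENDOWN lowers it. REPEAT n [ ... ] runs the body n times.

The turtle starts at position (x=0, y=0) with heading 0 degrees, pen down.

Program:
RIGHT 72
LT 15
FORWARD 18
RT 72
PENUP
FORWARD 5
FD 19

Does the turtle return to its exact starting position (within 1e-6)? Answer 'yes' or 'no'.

Answer: no

Derivation:
Executing turtle program step by step:
Start: pos=(0,0), heading=0, pen down
RT 72: heading 0 -> 288
LT 15: heading 288 -> 303
FD 18: (0,0) -> (9.804,-15.096) [heading=303, draw]
RT 72: heading 303 -> 231
PU: pen up
FD 5: (9.804,-15.096) -> (6.657,-18.982) [heading=231, move]
FD 19: (6.657,-18.982) -> (-5.3,-33.748) [heading=231, move]
Final: pos=(-5.3,-33.748), heading=231, 1 segment(s) drawn

Start position: (0, 0)
Final position: (-5.3, -33.748)
Distance = 34.161; >= 1e-6 -> NOT closed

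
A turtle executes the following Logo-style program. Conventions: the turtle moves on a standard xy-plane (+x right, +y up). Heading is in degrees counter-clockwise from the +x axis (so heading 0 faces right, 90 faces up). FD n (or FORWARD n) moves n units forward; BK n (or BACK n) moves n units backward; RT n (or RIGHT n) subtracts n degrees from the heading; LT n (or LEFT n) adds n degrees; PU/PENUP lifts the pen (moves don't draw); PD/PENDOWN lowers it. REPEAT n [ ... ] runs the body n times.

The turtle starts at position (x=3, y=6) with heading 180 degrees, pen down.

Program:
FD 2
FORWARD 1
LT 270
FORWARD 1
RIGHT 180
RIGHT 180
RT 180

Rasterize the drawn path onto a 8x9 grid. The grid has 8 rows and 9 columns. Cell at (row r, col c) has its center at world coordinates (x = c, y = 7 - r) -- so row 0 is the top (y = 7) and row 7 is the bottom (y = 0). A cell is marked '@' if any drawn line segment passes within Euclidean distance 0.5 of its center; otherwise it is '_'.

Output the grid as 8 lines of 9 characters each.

Segment 0: (3,6) -> (1,6)
Segment 1: (1,6) -> (0,6)
Segment 2: (0,6) -> (0,7)

Answer: @________
@@@@_____
_________
_________
_________
_________
_________
_________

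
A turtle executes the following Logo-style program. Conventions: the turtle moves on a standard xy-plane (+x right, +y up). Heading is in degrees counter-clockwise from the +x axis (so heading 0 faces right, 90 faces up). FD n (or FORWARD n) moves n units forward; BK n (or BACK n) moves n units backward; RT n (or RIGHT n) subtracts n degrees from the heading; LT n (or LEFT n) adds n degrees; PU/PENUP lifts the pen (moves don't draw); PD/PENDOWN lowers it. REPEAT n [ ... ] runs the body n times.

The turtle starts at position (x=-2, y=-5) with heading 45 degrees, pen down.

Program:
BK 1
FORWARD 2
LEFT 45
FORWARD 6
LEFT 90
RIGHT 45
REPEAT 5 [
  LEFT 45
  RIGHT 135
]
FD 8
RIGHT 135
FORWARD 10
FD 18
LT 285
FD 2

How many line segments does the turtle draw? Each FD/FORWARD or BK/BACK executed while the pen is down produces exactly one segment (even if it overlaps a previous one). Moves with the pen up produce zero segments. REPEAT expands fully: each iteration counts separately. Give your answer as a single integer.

Executing turtle program step by step:
Start: pos=(-2,-5), heading=45, pen down
BK 1: (-2,-5) -> (-2.707,-5.707) [heading=45, draw]
FD 2: (-2.707,-5.707) -> (-1.293,-4.293) [heading=45, draw]
LT 45: heading 45 -> 90
FD 6: (-1.293,-4.293) -> (-1.293,1.707) [heading=90, draw]
LT 90: heading 90 -> 180
RT 45: heading 180 -> 135
REPEAT 5 [
  -- iteration 1/5 --
  LT 45: heading 135 -> 180
  RT 135: heading 180 -> 45
  -- iteration 2/5 --
  LT 45: heading 45 -> 90
  RT 135: heading 90 -> 315
  -- iteration 3/5 --
  LT 45: heading 315 -> 0
  RT 135: heading 0 -> 225
  -- iteration 4/5 --
  LT 45: heading 225 -> 270
  RT 135: heading 270 -> 135
  -- iteration 5/5 --
  LT 45: heading 135 -> 180
  RT 135: heading 180 -> 45
]
FD 8: (-1.293,1.707) -> (4.364,7.364) [heading=45, draw]
RT 135: heading 45 -> 270
FD 10: (4.364,7.364) -> (4.364,-2.636) [heading=270, draw]
FD 18: (4.364,-2.636) -> (4.364,-20.636) [heading=270, draw]
LT 285: heading 270 -> 195
FD 2: (4.364,-20.636) -> (2.432,-21.154) [heading=195, draw]
Final: pos=(2.432,-21.154), heading=195, 7 segment(s) drawn
Segments drawn: 7

Answer: 7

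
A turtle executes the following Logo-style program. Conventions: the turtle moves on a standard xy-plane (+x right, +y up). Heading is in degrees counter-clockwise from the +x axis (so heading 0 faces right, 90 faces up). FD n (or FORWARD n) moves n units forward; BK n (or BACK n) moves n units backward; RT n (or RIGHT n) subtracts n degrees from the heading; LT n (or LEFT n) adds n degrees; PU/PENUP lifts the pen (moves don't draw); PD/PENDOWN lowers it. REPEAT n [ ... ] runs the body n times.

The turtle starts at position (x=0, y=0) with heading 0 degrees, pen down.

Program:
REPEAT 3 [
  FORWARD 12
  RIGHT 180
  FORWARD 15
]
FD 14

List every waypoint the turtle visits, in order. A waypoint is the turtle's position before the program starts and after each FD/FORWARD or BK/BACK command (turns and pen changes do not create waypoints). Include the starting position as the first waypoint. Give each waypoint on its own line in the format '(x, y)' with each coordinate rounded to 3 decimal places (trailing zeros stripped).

Answer: (0, 0)
(12, 0)
(-3, 0)
(-15, 0)
(0, 0)
(12, 0)
(-3, 0)
(-17, 0)

Derivation:
Executing turtle program step by step:
Start: pos=(0,0), heading=0, pen down
REPEAT 3 [
  -- iteration 1/3 --
  FD 12: (0,0) -> (12,0) [heading=0, draw]
  RT 180: heading 0 -> 180
  FD 15: (12,0) -> (-3,0) [heading=180, draw]
  -- iteration 2/3 --
  FD 12: (-3,0) -> (-15,0) [heading=180, draw]
  RT 180: heading 180 -> 0
  FD 15: (-15,0) -> (0,0) [heading=0, draw]
  -- iteration 3/3 --
  FD 12: (0,0) -> (12,0) [heading=0, draw]
  RT 180: heading 0 -> 180
  FD 15: (12,0) -> (-3,0) [heading=180, draw]
]
FD 14: (-3,0) -> (-17,0) [heading=180, draw]
Final: pos=(-17,0), heading=180, 7 segment(s) drawn
Waypoints (8 total):
(0, 0)
(12, 0)
(-3, 0)
(-15, 0)
(0, 0)
(12, 0)
(-3, 0)
(-17, 0)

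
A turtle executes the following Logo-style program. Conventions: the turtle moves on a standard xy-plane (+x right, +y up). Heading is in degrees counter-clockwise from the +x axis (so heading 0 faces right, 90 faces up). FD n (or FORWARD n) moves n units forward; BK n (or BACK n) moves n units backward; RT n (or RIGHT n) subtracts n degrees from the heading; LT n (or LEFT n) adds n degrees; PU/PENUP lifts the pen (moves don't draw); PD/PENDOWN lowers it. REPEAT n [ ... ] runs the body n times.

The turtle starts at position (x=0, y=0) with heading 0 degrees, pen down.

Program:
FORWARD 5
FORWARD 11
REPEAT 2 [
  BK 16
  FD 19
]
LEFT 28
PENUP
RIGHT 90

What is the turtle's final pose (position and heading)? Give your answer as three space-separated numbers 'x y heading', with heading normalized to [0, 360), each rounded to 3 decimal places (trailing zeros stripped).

Answer: 22 0 298

Derivation:
Executing turtle program step by step:
Start: pos=(0,0), heading=0, pen down
FD 5: (0,0) -> (5,0) [heading=0, draw]
FD 11: (5,0) -> (16,0) [heading=0, draw]
REPEAT 2 [
  -- iteration 1/2 --
  BK 16: (16,0) -> (0,0) [heading=0, draw]
  FD 19: (0,0) -> (19,0) [heading=0, draw]
  -- iteration 2/2 --
  BK 16: (19,0) -> (3,0) [heading=0, draw]
  FD 19: (3,0) -> (22,0) [heading=0, draw]
]
LT 28: heading 0 -> 28
PU: pen up
RT 90: heading 28 -> 298
Final: pos=(22,0), heading=298, 6 segment(s) drawn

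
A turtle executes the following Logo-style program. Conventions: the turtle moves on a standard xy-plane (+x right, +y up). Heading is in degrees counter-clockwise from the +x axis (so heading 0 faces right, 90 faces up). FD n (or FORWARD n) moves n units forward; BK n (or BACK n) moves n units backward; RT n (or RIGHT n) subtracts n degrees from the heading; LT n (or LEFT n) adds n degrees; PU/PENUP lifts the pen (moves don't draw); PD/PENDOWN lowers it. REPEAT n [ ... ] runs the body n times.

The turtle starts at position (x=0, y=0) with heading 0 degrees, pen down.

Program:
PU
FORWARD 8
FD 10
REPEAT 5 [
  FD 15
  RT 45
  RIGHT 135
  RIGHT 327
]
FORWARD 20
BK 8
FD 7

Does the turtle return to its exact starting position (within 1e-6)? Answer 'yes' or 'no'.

Answer: no

Derivation:
Executing turtle program step by step:
Start: pos=(0,0), heading=0, pen down
PU: pen up
FD 8: (0,0) -> (8,0) [heading=0, move]
FD 10: (8,0) -> (18,0) [heading=0, move]
REPEAT 5 [
  -- iteration 1/5 --
  FD 15: (18,0) -> (33,0) [heading=0, move]
  RT 45: heading 0 -> 315
  RT 135: heading 315 -> 180
  RT 327: heading 180 -> 213
  -- iteration 2/5 --
  FD 15: (33,0) -> (20.42,-8.17) [heading=213, move]
  RT 45: heading 213 -> 168
  RT 135: heading 168 -> 33
  RT 327: heading 33 -> 66
  -- iteration 3/5 --
  FD 15: (20.42,-8.17) -> (26.521,5.534) [heading=66, move]
  RT 45: heading 66 -> 21
  RT 135: heading 21 -> 246
  RT 327: heading 246 -> 279
  -- iteration 4/5 --
  FD 15: (26.521,5.534) -> (28.868,-9.282) [heading=279, move]
  RT 45: heading 279 -> 234
  RT 135: heading 234 -> 99
  RT 327: heading 99 -> 132
  -- iteration 5/5 --
  FD 15: (28.868,-9.282) -> (18.831,1.865) [heading=132, move]
  RT 45: heading 132 -> 87
  RT 135: heading 87 -> 312
  RT 327: heading 312 -> 345
]
FD 20: (18.831,1.865) -> (38.149,-3.311) [heading=345, move]
BK 8: (38.149,-3.311) -> (30.422,-1.24) [heading=345, move]
FD 7: (30.422,-1.24) -> (37.183,-3.052) [heading=345, move]
Final: pos=(37.183,-3.052), heading=345, 0 segment(s) drawn

Start position: (0, 0)
Final position: (37.183, -3.052)
Distance = 37.308; >= 1e-6 -> NOT closed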